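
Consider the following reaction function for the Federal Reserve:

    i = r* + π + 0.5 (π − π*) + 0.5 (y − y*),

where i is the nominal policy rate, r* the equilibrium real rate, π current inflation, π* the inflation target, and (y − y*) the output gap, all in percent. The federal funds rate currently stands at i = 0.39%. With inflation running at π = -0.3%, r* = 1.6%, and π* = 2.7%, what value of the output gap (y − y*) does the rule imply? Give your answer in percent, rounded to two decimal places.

1.18%

0.5 (y − y*) = 0.39 − 1.6 − (-0.3) − 0.5 × ((-0.3) − 2.7) = 0.59
(y − y*) = 0.59 / 0.5 = 1.18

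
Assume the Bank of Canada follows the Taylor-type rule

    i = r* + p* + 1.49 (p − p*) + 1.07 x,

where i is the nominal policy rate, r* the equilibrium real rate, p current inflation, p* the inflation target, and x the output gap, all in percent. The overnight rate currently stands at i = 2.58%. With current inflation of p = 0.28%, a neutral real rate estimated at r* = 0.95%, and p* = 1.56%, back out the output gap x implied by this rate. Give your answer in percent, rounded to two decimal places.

1.07 x = 2.58 − 0.95 − 1.56 − 1.49 × (0.28 − 1.56) = 1.9772
x = 1.9772 / 1.07 = 1.85

1.85%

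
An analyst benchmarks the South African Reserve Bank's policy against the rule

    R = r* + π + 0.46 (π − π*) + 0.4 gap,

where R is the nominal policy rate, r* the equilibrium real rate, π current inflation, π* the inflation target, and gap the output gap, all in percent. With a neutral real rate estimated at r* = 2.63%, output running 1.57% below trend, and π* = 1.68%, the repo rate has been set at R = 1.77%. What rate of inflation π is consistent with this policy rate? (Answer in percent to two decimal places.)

Output 1.57% below potential → gap = -1.57.
Collecting π: R = r* + (1 + 0.46) π − 0.46 π* + 0.4 gap
1.46 π = 1.77 − 2.63 + 0.46 × 1.68 − 0.4 × (-1.57) = 0.5408
π = 0.5408 / 1.46 = 0.37

0.37%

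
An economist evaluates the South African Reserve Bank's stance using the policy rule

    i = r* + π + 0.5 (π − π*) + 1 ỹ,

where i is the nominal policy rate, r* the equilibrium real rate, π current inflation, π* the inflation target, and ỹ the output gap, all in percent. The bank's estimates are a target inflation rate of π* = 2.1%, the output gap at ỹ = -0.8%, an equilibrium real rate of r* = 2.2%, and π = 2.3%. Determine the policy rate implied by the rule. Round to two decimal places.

i = 2.2 + 2.3 + 0.5 × (2.3 − 2.1) + 1 × (-0.8)
   = 2.2 + 2.3 + 0.1 − 0.8 = 3.80

3.80%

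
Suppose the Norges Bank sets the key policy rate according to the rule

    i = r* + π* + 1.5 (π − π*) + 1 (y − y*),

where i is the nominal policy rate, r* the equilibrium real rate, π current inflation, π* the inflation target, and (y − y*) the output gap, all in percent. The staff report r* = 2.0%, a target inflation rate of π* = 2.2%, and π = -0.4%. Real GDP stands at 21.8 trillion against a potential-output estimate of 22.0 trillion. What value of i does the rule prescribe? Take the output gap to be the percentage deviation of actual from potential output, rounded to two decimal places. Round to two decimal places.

Output gap = 100 × (21.8 − 22.0) / 22.0 = -0.91%.
i = 2.00 + 2.20 + 1.5 × (-0.40 − 2.20) + 1 × (-0.91)
   = 2.00 + 2.2 − 3.9 − 0.91 = -0.61

-0.61%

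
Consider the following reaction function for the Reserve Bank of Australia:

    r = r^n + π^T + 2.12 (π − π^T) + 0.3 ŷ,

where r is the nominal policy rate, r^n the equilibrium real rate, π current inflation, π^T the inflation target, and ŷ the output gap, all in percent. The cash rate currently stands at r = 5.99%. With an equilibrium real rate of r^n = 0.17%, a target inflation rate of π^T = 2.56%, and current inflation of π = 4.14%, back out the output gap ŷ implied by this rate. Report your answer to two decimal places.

-0.30%

0.3 ŷ = 5.99 − 0.17 − 2.56 − 2.12 × (4.14 − 2.56) = -0.0896
ŷ = -0.0896 / 0.3 = -0.30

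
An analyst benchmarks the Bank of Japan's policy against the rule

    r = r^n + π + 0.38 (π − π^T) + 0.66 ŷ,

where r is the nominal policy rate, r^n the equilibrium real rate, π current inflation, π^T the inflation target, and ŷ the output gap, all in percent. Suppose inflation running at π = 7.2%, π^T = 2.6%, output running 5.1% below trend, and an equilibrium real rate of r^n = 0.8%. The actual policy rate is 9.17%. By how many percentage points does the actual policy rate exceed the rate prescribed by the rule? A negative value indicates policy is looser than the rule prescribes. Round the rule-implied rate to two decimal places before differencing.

2.79 pp

Output 5.1% below potential → ŷ = -5.1.
r = 0.8 + 7.2 + 0.38 × (7.2 − 2.6) + 0.66 × (-5.1)
   = 0.8 + 7.2 + 1.748 − 3.366 = 6.38
Deviation = 9.17 − 6.38 = 2.79 pp.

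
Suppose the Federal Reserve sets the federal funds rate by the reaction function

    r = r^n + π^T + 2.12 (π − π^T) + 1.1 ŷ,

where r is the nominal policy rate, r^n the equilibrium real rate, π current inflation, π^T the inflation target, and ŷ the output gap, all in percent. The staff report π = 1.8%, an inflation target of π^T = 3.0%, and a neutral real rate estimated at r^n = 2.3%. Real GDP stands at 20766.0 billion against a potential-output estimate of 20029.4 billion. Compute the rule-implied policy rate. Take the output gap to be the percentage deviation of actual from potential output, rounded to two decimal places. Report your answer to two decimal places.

Output gap = 100 × (20766.0 − 20029.4) / 20029.4 = 3.68%.
r = 2.30 + 3.00 + 2.12 × (1.80 − 3.00) + 1.1 × 3.68
   = 2.30 + 3 − 2.544 + 4.048 = 6.80

6.80%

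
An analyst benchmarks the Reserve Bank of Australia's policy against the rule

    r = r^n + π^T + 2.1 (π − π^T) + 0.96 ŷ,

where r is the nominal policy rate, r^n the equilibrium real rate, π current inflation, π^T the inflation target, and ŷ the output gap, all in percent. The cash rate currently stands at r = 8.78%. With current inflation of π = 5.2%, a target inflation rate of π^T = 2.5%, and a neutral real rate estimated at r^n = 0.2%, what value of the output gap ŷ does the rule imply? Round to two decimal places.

0.43%

0.96 ŷ = 8.78 − 0.2 − 2.5 − 2.1 × (5.2 − 2.5) = 0.41
ŷ = 0.41 / 0.96 = 0.43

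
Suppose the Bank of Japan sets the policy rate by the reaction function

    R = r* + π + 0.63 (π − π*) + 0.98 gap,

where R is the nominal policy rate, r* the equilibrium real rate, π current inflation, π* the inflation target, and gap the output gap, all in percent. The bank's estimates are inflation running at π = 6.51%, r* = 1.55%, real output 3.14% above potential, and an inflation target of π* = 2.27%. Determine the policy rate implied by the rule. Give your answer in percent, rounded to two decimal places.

Output 3.14% above potential → gap = 3.14.
R = 1.55 + 6.51 + 0.63 × (6.51 − 2.27) + 0.98 × 3.14
   = 1.55 + 6.51 + 2.6712 + 3.0772 = 13.81

13.81%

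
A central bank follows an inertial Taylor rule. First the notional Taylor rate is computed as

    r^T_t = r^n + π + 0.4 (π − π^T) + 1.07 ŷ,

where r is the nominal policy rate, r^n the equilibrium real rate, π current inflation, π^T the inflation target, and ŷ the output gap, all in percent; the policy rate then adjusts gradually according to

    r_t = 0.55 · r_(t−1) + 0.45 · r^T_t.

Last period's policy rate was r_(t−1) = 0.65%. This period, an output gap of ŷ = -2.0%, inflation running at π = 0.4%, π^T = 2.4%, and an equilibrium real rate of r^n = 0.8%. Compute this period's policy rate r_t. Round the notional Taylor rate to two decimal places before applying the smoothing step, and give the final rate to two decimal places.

r^T_t = 0.8 + 0.4 + 0.4 × (0.4 − 2.4) + 1.07 × (-2.0)
   = 0.8 + 0.4 − 0.8 − 2.14 = -1.74
r_t = 0.55 × 0.65 + 0.45 × (-1.74) = 0.3575 − 0.783 = -0.43

-0.43%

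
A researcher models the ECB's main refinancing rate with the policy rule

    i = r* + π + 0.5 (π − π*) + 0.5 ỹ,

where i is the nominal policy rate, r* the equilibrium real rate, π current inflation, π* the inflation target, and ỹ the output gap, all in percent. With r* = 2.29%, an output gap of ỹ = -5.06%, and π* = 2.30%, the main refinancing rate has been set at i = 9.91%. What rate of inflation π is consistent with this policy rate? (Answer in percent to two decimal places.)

7.53%

Collecting π: i = r* + (1 + 0.5) π − 0.5 π* + 0.5 ỹ
1.5 π = 9.91 − 2.29 + 0.5 × 2.30 − 0.5 × (-5.06) = 11.3
π = 11.3 / 1.5 = 7.53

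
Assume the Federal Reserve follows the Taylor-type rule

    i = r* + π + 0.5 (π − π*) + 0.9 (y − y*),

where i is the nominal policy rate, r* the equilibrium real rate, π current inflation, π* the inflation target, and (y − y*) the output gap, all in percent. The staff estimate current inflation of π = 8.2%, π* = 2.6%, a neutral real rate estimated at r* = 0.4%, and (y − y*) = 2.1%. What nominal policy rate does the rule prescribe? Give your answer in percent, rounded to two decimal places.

13.29%

i = 0.4 + 8.2 + 0.5 × (8.2 − 2.6) + 0.9 × 2.1
   = 0.4 + 8.2 + 2.8 + 1.89 = 13.29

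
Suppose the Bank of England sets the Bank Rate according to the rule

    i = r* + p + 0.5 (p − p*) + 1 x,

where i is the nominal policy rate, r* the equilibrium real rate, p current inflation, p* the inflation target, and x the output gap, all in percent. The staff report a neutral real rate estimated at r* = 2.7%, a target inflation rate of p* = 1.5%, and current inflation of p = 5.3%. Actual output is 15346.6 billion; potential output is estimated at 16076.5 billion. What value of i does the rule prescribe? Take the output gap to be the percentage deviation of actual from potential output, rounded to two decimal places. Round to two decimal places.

Output gap = 100 × (15346.6 − 16076.5) / 16076.5 = -4.54%.
i = 2.70 + 5.30 + 0.5 × (5.30 − 1.50) + 1 × (-4.54)
   = 2.70 + 5.3 + 1.9 − 4.54 = 5.36

5.36%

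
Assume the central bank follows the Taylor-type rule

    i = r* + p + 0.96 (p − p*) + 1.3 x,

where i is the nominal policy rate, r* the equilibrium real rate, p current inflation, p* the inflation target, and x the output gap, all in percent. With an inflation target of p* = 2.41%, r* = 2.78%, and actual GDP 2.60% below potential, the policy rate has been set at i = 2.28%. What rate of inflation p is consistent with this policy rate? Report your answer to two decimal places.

2.65%

Output 2.60% below potential → x = -2.60.
Collecting p: i = r* + (1 + 0.96) p − 0.96 p* + 1.3 x
1.96 p = 2.28 − 2.78 + 0.96 × 2.41 − 1.3 × (-2.60) = 5.1936
p = 5.1936 / 1.96 = 2.65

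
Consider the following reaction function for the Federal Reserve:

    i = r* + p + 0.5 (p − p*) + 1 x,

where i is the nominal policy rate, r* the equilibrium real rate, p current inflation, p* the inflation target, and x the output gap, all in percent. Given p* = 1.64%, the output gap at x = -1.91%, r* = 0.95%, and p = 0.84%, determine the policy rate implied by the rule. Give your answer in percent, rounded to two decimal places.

i = 0.95 + 0.84 + 0.5 × (0.84 − 1.64) + 1 × (-1.91)
   = 0.95 + 0.84 − 0.4 − 1.91 = -0.52

-0.52%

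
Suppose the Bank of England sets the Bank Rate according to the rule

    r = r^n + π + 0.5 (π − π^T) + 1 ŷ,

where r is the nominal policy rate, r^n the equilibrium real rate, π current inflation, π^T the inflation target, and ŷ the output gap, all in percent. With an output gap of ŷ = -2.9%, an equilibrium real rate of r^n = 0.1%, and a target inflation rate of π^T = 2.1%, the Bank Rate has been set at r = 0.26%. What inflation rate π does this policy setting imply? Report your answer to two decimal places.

Collecting π: r = r^n + (1 + 0.5) π − 0.5 π^T + 1 ŷ
1.5 π = 0.26 − 0.1 + 0.5 × 2.1 − 1 × (-2.9) = 4.11
π = 4.11 / 1.5 = 2.74

2.74%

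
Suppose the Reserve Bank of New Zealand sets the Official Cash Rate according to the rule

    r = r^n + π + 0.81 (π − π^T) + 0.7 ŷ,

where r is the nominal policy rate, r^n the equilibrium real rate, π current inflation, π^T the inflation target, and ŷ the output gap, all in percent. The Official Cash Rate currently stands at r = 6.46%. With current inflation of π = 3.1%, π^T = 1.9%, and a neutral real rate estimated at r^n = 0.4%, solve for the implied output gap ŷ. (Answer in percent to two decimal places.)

2.84%

0.7 ŷ = 6.46 − 0.4 − 3.1 − 0.81 × (3.1 − 1.9) = 1.988
ŷ = 1.988 / 0.7 = 2.84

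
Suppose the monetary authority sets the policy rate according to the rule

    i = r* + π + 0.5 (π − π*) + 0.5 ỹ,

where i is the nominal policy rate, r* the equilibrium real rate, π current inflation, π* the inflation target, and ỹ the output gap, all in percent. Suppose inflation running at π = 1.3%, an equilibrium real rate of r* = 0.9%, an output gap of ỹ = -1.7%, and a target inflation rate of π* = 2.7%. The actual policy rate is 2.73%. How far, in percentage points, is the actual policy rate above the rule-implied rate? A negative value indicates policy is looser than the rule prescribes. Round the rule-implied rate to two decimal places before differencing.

2.08 pp

i = 0.9 + 1.3 + 0.5 × (1.3 − 2.7) + 0.5 × (-1.7)
   = 0.9 + 1.3 − 0.7 − 0.85 = 0.65
Deviation = 2.73 − 0.65 = 2.08 pp.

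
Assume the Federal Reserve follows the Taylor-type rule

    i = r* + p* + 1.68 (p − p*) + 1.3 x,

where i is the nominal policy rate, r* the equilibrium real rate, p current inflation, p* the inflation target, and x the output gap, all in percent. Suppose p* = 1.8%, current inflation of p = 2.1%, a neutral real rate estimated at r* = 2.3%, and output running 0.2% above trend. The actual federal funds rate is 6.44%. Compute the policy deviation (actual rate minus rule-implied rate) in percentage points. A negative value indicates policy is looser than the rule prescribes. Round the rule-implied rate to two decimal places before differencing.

1.58 pp

Output 0.2% above potential → x = 0.2.
i = 2.3 + 1.8 + 1.68 × (2.1 − 1.8) + 1.3 × 0.2
   = 2.3 + 1.8 + 0.504 + 0.26 = 4.86
Deviation = 6.44 − 4.86 = 1.58 pp.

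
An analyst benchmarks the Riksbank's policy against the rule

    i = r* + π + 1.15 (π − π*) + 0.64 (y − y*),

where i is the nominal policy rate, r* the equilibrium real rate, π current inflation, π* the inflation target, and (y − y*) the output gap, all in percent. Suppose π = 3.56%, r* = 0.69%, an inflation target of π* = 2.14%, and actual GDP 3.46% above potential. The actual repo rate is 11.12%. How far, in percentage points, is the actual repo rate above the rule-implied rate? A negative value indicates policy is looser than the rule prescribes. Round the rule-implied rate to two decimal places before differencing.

Output 3.46% above potential → (y − y*) = 3.46.
i = 0.69 + 3.56 + 1.15 × (3.56 − 2.14) + 0.64 × 3.46
   = 0.69 + 3.56 + 1.633 + 2.2144 = 8.10
Deviation = 11.12 − 8.10 = 3.02 pp.

3.02 pp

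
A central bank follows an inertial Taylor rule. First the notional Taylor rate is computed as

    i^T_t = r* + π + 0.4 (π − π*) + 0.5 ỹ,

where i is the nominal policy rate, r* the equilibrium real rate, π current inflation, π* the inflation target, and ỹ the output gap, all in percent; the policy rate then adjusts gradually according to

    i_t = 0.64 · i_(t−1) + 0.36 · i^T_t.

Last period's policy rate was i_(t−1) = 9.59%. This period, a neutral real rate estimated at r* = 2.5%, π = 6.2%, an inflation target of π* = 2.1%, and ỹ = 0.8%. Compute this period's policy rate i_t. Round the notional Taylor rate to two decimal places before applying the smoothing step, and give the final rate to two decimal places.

i^T_t = 2.5 + 6.2 + 0.4 × (6.2 − 2.1) + 0.5 × 0.8
   = 2.5 + 6.2 + 1.64 + 0.4 = 10.74
i_t = 0.64 × 9.59 + 0.36 × 10.74 = 6.1376 + 3.8664 = 10.00

10.00%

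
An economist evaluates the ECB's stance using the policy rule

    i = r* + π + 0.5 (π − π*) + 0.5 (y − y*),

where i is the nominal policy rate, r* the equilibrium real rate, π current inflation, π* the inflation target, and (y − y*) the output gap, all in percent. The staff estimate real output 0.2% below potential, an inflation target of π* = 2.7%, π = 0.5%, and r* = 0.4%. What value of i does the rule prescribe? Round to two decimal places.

Output 0.2% below potential → (y − y*) = -0.2.
i = 0.4 + 0.5 + 0.5 × (0.5 − 2.7) + 0.5 × (-0.2)
   = 0.4 + 0.5 − 1.1 − 0.1 = -0.30

-0.30%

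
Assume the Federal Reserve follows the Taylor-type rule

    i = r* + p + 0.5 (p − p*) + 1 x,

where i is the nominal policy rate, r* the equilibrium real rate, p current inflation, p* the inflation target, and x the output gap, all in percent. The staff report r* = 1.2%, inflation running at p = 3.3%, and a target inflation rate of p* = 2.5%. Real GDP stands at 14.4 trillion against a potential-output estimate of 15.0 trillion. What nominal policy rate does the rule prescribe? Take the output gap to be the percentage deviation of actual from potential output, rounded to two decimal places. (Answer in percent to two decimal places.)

Output gap = 100 × (14.4 − 15.0) / 15.0 = -4.00%.
i = 1.20 + 3.30 + 0.5 × (3.30 − 2.50) + 1 × (-4.00)
   = 1.20 + 3.3 + 0.4 − 4 = 0.90

0.90%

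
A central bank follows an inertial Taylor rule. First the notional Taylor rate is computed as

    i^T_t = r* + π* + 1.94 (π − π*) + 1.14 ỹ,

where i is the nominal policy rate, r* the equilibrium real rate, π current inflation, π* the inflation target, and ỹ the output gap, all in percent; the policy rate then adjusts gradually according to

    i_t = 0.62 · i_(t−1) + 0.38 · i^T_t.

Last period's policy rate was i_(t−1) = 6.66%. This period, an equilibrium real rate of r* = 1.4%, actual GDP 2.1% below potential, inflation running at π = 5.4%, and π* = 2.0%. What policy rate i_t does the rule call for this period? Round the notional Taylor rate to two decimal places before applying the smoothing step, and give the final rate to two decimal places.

7.02%

Output 2.1% below potential → ỹ = -2.1.
i^T_t = 1.4 + 2.0 + 1.94 × (5.4 − 2.0) + 1.14 × (-2.1)
   = 1.4 + 2 + 6.596 − 2.394 = 7.60
i_t = 0.62 × 6.66 + 0.38 × 7.60 = 4.1292 + 2.888 = 7.02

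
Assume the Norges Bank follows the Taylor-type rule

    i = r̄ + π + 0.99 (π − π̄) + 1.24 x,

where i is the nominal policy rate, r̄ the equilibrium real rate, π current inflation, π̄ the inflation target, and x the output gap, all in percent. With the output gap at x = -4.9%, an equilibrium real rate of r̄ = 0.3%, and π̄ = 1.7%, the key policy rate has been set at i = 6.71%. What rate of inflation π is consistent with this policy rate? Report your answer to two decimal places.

7.12%

Collecting π: i = r̄ + (1 + 0.99) π − 0.99 π̄ + 1.24 x
1.99 π = 6.71 − 0.3 + 0.99 × 1.7 − 1.24 × (-4.9) = 14.169
π = 14.169 / 1.99 = 7.12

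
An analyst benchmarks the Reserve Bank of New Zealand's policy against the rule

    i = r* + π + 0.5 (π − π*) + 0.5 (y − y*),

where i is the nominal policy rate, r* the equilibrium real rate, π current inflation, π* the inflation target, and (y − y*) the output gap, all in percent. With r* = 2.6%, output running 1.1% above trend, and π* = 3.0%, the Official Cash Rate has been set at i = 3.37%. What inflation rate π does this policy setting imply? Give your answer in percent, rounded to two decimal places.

1.15%

Output 1.1% above potential → (y − y*) = 1.1.
Collecting π: i = r* + (1 + 0.5) π − 0.5 π* + 0.5 (y − y*)
1.5 π = 3.37 − 2.6 + 0.5 × 3.0 − 0.5 × 1.1 = 1.72
π = 1.72 / 1.5 = 1.15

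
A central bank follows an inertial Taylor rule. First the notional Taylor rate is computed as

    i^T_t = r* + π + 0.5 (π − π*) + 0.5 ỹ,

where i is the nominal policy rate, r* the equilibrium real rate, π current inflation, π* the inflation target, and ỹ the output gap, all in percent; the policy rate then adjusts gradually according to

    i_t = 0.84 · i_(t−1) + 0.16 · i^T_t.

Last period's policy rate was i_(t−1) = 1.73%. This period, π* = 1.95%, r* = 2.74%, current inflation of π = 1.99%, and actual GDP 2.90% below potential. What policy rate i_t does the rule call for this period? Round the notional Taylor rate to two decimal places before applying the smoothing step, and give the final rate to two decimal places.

Output 2.90% below potential → ỹ = -2.90.
i^T_t = 2.74 + 1.99 + 0.5 × (1.99 − 1.95) + 0.5 × (-2.90)
   = 2.74 + 1.99 + 0.02 − 1.45 = 3.30
i_t = 0.84 × 1.73 + 0.16 × 3.30 = 1.4532 + 0.528 = 1.98

1.98%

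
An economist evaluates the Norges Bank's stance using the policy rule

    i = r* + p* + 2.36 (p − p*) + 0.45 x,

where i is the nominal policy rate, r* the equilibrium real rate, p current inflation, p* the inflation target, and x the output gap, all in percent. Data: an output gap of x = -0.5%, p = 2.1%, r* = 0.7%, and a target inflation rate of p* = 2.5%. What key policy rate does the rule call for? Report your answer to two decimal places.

i = 0.7 + 2.5 + 2.36 × (2.1 − 2.5) + 0.45 × (-0.5)
   = 0.7 + 2.5 − 0.944 − 0.225 = 2.03

2.03%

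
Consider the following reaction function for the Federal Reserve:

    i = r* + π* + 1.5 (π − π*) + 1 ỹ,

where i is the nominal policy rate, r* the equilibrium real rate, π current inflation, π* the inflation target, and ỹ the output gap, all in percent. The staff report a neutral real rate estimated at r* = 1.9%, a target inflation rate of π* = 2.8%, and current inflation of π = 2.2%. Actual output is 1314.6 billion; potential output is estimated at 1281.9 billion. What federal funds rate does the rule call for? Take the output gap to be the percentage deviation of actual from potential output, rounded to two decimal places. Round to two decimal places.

Output gap = 100 × (1314.6 − 1281.9) / 1281.9 = 2.55%.
i = 1.90 + 2.80 + 1.5 × (2.20 − 2.80) + 1 × 2.55
   = 1.90 + 2.8 − 0.9 + 2.55 = 6.35

6.35%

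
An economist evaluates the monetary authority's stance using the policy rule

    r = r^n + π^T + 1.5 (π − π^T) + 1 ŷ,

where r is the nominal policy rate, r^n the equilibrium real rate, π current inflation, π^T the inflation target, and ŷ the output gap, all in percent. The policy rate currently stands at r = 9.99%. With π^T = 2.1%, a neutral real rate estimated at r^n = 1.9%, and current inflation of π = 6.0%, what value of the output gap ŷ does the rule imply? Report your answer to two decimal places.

1 ŷ = 9.99 − 1.9 − 2.1 − 1.5 × (6.0 − 2.1) = 0.14
ŷ = 0.14 / 1 = 0.14

0.14%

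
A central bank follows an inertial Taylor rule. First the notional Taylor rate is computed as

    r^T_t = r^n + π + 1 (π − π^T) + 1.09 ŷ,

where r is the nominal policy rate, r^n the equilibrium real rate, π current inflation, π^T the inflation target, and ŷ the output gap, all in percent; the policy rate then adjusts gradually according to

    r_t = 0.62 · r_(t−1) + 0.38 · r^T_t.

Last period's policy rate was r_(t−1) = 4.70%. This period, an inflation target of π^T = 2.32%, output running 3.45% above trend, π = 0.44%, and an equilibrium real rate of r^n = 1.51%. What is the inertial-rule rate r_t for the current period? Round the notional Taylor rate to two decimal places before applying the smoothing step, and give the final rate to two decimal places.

Output 3.45% above potential → ŷ = 3.45.
r^T_t = 1.51 + 0.44 + 1 × (0.44 − 2.32) + 1.09 × 3.45
   = 1.51 + 0.44 − 1.88 + 3.7605 = 3.83
r_t = 0.62 × 4.70 + 0.38 × 3.83 = 2.914 + 1.4554 = 4.37

4.37%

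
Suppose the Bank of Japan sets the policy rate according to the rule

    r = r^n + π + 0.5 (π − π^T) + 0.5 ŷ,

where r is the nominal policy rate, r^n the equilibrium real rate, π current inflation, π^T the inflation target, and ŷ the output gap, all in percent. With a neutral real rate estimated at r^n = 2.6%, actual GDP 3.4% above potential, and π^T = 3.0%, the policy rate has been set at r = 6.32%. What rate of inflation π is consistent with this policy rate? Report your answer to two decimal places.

2.35%

Output 3.4% above potential → ŷ = 3.4.
Collecting π: r = r^n + (1 + 0.5) π − 0.5 π^T + 0.5 ŷ
1.5 π = 6.32 − 2.6 + 0.5 × 3.0 − 0.5 × 3.4 = 3.52
π = 3.52 / 1.5 = 2.35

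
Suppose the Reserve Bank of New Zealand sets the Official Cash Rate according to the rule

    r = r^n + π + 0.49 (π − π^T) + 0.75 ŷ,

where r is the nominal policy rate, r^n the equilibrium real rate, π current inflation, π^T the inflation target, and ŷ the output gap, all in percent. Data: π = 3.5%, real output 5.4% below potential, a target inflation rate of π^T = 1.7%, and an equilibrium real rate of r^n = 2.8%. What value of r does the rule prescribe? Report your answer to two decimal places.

3.13%

Output 5.4% below potential → ŷ = -5.4.
r = 2.8 + 3.5 + 0.49 × (3.5 − 1.7) + 0.75 × (-5.4)
   = 2.8 + 3.5 + 0.882 − 4.05 = 3.13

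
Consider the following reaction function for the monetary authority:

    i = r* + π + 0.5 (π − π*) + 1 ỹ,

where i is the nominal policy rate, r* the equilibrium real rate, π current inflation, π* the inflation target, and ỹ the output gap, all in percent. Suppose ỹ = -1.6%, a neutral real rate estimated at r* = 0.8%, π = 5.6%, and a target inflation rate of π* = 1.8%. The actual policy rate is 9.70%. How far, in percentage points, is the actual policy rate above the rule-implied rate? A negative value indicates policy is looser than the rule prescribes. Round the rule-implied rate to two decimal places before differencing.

i = 0.8 + 5.6 + 0.5 × (5.6 − 1.8) + 1 × (-1.6)
   = 0.8 + 5.6 + 1.9 − 1.6 = 6.70
Deviation = 9.70 − 6.70 = 3.00 pp.

3.00 pp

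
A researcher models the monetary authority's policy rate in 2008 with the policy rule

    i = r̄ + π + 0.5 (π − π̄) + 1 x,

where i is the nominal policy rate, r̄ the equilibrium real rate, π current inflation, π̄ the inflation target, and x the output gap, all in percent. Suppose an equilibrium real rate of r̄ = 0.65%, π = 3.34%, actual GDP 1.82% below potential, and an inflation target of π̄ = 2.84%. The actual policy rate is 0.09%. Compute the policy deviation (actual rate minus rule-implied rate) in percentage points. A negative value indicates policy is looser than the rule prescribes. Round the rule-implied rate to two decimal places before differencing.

Output 1.82% below potential → x = -1.82.
i = 0.65 + 3.34 + 0.5 × (3.34 − 2.84) + 1 × (-1.82)
   = 0.65 + 3.34 + 0.25 − 1.82 = 2.42
Deviation = 0.09 − 2.42 = -2.33 pp.

-2.33 pp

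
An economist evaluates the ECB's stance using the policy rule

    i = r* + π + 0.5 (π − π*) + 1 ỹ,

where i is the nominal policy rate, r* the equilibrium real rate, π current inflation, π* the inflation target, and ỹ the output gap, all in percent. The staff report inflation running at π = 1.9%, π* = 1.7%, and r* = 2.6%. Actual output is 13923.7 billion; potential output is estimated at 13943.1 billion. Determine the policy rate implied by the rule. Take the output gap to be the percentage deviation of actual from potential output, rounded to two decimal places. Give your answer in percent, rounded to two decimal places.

Output gap = 100 × (13923.7 − 13943.1) / 13943.1 = -0.14%.
i = 2.60 + 1.90 + 0.5 × (1.90 − 1.70) + 1 × (-0.14)
   = 2.60 + 1.9 + 0.1 − 0.14 = 4.46

4.46%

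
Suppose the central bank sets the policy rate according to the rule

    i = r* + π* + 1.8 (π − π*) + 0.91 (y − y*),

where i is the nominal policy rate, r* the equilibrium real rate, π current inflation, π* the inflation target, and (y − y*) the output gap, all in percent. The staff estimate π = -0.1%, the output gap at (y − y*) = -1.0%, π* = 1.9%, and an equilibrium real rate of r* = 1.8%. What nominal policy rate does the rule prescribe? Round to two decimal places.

i = 1.8 + 1.9 + 1.8 × (-0.1 − 1.9) + 0.91 × (-1.0)
   = 1.8 + 1.9 − 3.6 − 0.91 = -0.81

-0.81%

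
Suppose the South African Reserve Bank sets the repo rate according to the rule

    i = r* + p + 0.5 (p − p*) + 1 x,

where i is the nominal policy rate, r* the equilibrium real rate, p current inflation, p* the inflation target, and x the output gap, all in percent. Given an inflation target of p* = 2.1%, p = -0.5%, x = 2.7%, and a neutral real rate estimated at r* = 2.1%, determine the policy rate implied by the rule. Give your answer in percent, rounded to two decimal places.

3.00%

i = 2.1 + (-0.5) + 0.5 × (-0.5 − 2.1) + 1 × 2.7
   = 2.1 − 0.5 − 1.3 + 2.7 = 3.00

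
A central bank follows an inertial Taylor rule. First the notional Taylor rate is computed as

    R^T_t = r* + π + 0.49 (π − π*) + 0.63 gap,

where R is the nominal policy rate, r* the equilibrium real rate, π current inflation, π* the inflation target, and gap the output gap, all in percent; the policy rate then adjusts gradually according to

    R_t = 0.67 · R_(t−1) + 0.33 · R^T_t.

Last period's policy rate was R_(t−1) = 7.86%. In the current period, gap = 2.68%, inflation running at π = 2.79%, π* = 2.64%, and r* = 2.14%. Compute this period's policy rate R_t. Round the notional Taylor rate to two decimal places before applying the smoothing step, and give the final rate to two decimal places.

7.47%

R^T_t = 2.14 + 2.79 + 0.49 × (2.79 − 2.64) + 0.63 × 2.68
   = 2.14 + 2.79 + 0.0735 + 1.6884 = 6.69
R_t = 0.67 × 7.86 + 0.33 × 6.69 = 5.2662 + 2.2077 = 7.47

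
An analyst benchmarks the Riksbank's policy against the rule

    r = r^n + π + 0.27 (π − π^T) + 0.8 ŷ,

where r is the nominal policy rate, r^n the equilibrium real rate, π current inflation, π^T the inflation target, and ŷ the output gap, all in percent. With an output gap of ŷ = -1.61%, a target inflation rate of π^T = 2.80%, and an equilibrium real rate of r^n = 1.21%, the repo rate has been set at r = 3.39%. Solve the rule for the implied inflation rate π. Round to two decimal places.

Collecting π: r = r^n + (1 + 0.27) π − 0.27 π^T + 0.8 ŷ
1.27 π = 3.39 − 1.21 + 0.27 × 2.80 − 0.8 × (-1.61) = 4.224
π = 4.224 / 1.27 = 3.33

3.33%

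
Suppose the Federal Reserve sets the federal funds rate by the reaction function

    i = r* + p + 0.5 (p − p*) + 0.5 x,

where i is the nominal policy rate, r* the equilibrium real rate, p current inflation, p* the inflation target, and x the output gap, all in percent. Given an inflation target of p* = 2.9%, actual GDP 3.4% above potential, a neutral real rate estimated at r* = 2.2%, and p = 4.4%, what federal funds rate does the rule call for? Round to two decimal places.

Output 3.4% above potential → x = 3.4.
i = 2.2 + 4.4 + 0.5 × (4.4 − 2.9) + 0.5 × 3.4
   = 2.2 + 4.4 + 0.75 + 1.7 = 9.05

9.05%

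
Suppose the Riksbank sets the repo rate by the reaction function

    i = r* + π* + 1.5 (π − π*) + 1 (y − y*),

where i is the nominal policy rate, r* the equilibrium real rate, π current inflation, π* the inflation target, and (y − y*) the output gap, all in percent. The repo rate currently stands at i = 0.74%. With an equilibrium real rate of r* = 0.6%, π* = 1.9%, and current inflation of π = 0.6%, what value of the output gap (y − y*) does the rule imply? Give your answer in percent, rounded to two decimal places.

0.19%

1 (y − y*) = 0.74 − 0.6 − 1.9 − 1.5 × (0.6 − 1.9) = 0.19
(y − y*) = 0.19 / 1 = 0.19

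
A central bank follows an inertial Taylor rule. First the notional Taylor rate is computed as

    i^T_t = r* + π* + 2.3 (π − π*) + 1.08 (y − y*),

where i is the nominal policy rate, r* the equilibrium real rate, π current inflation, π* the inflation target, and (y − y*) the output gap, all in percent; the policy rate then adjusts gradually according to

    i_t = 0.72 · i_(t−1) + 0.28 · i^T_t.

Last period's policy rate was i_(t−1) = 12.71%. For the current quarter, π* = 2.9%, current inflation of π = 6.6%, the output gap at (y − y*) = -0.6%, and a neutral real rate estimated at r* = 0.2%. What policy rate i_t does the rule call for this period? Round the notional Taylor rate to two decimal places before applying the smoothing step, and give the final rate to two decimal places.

i^T_t = 0.2 + 2.9 + 2.3 × (6.6 − 2.9) + 1.08 × (-0.6)
   = 0.2 + 2.9 + 8.51 − 0.648 = 10.96
i_t = 0.72 × 12.71 + 0.28 × 10.96 = 9.1512 + 3.0688 = 12.22

12.22%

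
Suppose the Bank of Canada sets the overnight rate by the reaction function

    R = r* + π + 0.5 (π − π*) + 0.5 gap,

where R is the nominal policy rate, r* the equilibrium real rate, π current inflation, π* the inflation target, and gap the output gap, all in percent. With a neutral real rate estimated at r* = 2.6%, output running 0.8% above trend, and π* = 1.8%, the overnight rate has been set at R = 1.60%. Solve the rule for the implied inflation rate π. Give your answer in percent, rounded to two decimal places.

Output 0.8% above potential → gap = 0.8.
Collecting π: R = r* + (1 + 0.5) π − 0.5 π* + 0.5 gap
1.5 π = 1.60 − 2.6 + 0.5 × 1.8 − 0.5 × 0.8 = -0.5
π = -0.5 / 1.5 = -0.33

-0.33%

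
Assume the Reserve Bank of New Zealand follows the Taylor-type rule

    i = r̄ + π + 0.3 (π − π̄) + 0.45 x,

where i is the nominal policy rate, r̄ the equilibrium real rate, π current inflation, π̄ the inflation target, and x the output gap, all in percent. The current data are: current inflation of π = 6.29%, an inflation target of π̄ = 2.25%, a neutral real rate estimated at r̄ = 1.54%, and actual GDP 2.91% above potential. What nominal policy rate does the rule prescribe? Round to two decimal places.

10.35%

Output 2.91% above potential → x = 2.91.
i = 1.54 + 6.29 + 0.3 × (6.29 − 2.25) + 0.45 × 2.91
   = 1.54 + 6.29 + 1.212 + 1.3095 = 10.35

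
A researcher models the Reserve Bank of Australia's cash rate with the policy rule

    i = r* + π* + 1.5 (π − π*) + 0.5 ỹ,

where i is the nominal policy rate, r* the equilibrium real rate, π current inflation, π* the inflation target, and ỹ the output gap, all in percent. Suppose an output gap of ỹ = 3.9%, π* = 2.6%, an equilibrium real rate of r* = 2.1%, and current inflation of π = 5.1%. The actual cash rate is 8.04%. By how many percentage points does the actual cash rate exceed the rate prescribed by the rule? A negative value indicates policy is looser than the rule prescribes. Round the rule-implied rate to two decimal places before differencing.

i = 2.1 + 2.6 + 1.5 × (5.1 − 2.6) + 0.5 × 3.9
   = 2.1 + 2.6 + 3.75 + 1.95 = 10.40
Deviation = 8.04 − 10.40 = -2.36 pp.

-2.36 pp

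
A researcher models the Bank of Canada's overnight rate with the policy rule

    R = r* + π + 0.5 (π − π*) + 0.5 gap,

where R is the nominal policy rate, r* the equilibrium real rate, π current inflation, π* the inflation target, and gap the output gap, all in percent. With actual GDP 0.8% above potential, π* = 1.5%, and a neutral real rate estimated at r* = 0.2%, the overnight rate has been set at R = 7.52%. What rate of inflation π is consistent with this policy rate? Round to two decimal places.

5.11%

Output 0.8% above potential → gap = 0.8.
Collecting π: R = r* + (1 + 0.5) π − 0.5 π* + 0.5 gap
1.5 π = 7.52 − 0.2 + 0.5 × 1.5 − 0.5 × 0.8 = 7.67
π = 7.67 / 1.5 = 5.11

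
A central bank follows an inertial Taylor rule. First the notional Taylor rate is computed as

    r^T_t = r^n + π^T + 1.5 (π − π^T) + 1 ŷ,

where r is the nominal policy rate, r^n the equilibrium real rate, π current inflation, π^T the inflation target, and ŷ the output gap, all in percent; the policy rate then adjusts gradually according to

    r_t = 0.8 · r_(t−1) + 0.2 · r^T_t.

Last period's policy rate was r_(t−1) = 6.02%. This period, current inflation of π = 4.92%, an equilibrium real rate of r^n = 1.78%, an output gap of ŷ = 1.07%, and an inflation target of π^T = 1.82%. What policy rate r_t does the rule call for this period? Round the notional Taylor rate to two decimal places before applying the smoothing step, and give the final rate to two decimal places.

6.68%

r^T_t = 1.78 + 1.82 + 1.5 × (4.92 − 1.82) + 1 × 1.07
   = 1.78 + 1.82 + 4.65 + 1.07 = 9.32
r_t = 0.8 × 6.02 + 0.2 × 9.32 = 4.816 + 1.864 = 6.68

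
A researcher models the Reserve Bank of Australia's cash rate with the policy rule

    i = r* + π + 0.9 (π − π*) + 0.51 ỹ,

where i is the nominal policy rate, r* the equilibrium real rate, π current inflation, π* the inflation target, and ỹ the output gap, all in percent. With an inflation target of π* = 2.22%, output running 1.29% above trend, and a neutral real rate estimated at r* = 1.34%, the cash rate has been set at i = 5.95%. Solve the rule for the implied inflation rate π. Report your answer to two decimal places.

Output 1.29% above potential → ỹ = 1.29.
Collecting π: i = r* + (1 + 0.9) π − 0.9 π* + 0.51 ỹ
1.9 π = 5.95 − 1.34 + 0.9 × 2.22 − 0.51 × 1.29 = 5.9501
π = 5.9501 / 1.9 = 3.13

3.13%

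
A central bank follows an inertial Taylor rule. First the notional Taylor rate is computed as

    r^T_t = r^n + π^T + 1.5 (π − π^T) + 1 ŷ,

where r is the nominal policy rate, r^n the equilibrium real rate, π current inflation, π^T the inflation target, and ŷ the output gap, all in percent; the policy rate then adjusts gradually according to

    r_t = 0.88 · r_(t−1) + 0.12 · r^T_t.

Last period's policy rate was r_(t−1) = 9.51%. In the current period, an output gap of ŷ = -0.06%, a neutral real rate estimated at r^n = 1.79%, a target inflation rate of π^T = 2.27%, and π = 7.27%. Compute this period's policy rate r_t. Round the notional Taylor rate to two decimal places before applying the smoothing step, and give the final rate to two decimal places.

9.75%

r^T_t = 1.79 + 2.27 + 1.5 × (7.27 − 2.27) + 1 × (-0.06)
   = 1.79 + 2.27 + 7.5 − 0.06 = 11.50
r_t = 0.88 × 9.51 + 0.12 × 11.50 = 8.3688 + 1.38 = 9.75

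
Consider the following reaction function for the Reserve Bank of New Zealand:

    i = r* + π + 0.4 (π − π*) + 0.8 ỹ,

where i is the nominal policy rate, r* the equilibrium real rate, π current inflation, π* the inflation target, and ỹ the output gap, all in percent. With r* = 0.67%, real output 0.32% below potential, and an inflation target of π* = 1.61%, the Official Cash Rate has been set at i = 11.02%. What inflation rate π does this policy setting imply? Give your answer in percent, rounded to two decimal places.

Output 0.32% below potential → ỹ = -0.32.
Collecting π: i = r* + (1 + 0.4) π − 0.4 π* + 0.8 ỹ
1.4 π = 11.02 − 0.67 + 0.4 × 1.61 − 0.8 × (-0.32) = 11.25
π = 11.25 / 1.4 = 8.04

8.04%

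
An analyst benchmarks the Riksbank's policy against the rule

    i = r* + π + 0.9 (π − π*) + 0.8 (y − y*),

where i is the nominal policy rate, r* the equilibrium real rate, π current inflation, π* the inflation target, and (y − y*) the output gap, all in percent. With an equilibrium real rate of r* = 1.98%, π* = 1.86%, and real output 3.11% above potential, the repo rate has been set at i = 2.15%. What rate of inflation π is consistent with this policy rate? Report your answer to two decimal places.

Output 3.11% above potential → (y − y*) = 3.11.
Collecting π: i = r* + (1 + 0.9) π − 0.9 π* + 0.8 (y − y*)
1.9 π = 2.15 − 1.98 + 0.9 × 1.86 − 0.8 × 3.11 = -0.644
π = -0.644 / 1.9 = -0.34

-0.34%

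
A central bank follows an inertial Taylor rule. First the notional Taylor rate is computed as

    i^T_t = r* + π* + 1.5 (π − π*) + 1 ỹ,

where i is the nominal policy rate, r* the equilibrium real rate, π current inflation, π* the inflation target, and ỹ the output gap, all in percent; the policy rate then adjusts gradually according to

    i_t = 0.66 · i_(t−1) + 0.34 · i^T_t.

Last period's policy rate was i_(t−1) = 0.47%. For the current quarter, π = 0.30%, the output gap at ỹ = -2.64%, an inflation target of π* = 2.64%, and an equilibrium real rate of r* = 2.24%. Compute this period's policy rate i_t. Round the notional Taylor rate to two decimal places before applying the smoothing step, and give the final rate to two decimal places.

i^T_t = 2.24 + 2.64 + 1.5 × (0.30 − 2.64) + 1 × (-2.64)
   = 2.24 + 2.64 − 3.51 − 2.64 = -1.27
i_t = 0.66 × 0.47 + 0.34 × (-1.27) = 0.3102 − 0.4318 = -0.12

-0.12%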